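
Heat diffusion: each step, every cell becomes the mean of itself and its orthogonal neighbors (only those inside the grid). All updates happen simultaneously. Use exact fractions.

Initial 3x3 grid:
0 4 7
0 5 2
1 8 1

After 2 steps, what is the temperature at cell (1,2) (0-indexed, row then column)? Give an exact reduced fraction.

Step 1: cell (1,2) = 15/4
Step 2: cell (1,2) = 311/80
Full grid after step 2:
  41/18 101/30 145/36
  289/120 84/25 311/80
  11/4 853/240 67/18

Answer: 311/80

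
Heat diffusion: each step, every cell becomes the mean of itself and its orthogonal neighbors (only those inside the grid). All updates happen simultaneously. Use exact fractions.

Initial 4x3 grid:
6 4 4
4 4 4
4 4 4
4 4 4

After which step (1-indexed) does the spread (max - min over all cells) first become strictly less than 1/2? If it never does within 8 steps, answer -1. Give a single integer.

Answer: 3

Derivation:
Step 1: max=14/3, min=4, spread=2/3
Step 2: max=41/9, min=4, spread=5/9
Step 3: max=473/108, min=4, spread=41/108
  -> spread < 1/2 first at step 3
Step 4: max=56057/12960, min=4, spread=4217/12960
Step 5: max=3319549/777600, min=14479/3600, spread=38417/155520
Step 6: max=197824211/46656000, min=290597/72000, spread=1903471/9331200
Step 7: max=11798429089/2799360000, min=8755759/2160000, spread=18038617/111974400
Step 8: max=705114582851/167961600000, min=790526759/194400000, spread=883978523/6718464000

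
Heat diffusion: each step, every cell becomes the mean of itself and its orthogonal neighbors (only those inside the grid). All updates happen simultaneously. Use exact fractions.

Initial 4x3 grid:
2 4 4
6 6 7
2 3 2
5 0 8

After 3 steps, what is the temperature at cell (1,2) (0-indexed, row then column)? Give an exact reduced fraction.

Step 1: cell (1,2) = 19/4
Step 2: cell (1,2) = 399/80
Step 3: cell (1,2) = 10561/2400
Full grid after step 3:
  257/60 5173/1200 3389/720
  4693/1200 8843/2000 10561/2400
  1703/450 22189/6000 30923/7200
  877/270 1663/450 7991/2160

Answer: 10561/2400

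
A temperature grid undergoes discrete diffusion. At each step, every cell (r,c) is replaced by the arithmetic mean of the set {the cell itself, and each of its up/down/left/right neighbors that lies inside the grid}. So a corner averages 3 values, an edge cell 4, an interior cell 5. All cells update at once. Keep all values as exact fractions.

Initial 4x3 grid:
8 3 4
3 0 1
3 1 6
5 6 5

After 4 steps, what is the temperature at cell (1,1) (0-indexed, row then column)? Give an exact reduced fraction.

Answer: 1176331/360000

Derivation:
Step 1: cell (1,1) = 8/5
Step 2: cell (1,1) = 74/25
Step 3: cell (1,1) = 17939/6000
Step 4: cell (1,1) = 1176331/360000
Full grid after step 4:
  439061/129600 2733569/864000 401561/129600
  359573/108000 1176331/360000 335573/108000
  389903/108000 1252681/360000 384653/108000
  493511/129600 3393059/864000 500411/129600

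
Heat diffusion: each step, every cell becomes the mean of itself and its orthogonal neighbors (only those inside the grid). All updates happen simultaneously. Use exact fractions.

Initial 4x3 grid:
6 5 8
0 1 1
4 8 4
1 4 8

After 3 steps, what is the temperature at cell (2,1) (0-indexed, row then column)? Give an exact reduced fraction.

Answer: 6059/1500

Derivation:
Step 1: cell (2,1) = 21/5
Step 2: cell (2,1) = 419/100
Step 3: cell (2,1) = 6059/1500
Full grid after step 3:
  199/54 14371/3600 1811/432
  6283/1800 23081/6000 30157/7200
  1449/400 6059/1500 32657/7200
  2779/720 63889/14400 2573/540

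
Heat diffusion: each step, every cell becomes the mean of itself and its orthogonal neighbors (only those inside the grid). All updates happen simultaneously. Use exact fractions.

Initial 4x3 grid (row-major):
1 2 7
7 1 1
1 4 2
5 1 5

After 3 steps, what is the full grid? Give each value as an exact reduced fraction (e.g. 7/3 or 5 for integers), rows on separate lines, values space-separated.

Answer: 665/216 41291/14400 653/216
20543/7200 18139/6000 19943/7200
22673/7200 5453/2000 21373/7200
3169/1080 14857/4800 2999/1080

Derivation:
After step 1:
  10/3 11/4 10/3
  5/2 3 11/4
  17/4 9/5 3
  7/3 15/4 8/3
After step 2:
  103/36 149/48 53/18
  157/48 64/25 145/48
  653/240 79/25 613/240
  31/9 211/80 113/36
After step 3:
  665/216 41291/14400 653/216
  20543/7200 18139/6000 19943/7200
  22673/7200 5453/2000 21373/7200
  3169/1080 14857/4800 2999/1080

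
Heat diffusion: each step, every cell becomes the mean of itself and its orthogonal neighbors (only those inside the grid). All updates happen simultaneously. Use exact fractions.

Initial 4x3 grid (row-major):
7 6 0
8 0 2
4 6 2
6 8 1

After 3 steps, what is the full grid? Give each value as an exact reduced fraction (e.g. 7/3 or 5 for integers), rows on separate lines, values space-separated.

Answer: 223/45 54413/14400 1681/540
3841/800 24637/6000 20419/7200
4191/800 24877/6000 25069/7200
47/9 67853/14400 413/108

Derivation:
After step 1:
  7 13/4 8/3
  19/4 22/5 1
  6 4 11/4
  6 21/4 11/3
After step 2:
  5 1039/240 83/36
  443/80 87/25 649/240
  83/16 112/25 137/48
  23/4 227/48 35/9
After step 3:
  223/45 54413/14400 1681/540
  3841/800 24637/6000 20419/7200
  4191/800 24877/6000 25069/7200
  47/9 67853/14400 413/108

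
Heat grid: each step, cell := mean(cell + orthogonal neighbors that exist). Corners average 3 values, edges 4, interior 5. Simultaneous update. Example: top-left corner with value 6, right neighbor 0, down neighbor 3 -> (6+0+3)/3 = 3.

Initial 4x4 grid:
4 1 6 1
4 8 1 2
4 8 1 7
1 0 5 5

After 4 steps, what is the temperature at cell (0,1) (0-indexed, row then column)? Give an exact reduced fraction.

Step 1: cell (0,1) = 19/4
Step 2: cell (0,1) = 18/5
Step 3: cell (0,1) = 391/100
Step 4: cell (0,1) = 1421/375
Full grid after step 4:
  28943/7200 1421/375 31427/9000 35249/10800
  286447/72000 233839/60000 21851/6000 125683/36000
  814669/216000 343787/90000 681187/180000 410513/108000
  23161/6480 780769/216000 828121/216000 251017/64800

Answer: 1421/375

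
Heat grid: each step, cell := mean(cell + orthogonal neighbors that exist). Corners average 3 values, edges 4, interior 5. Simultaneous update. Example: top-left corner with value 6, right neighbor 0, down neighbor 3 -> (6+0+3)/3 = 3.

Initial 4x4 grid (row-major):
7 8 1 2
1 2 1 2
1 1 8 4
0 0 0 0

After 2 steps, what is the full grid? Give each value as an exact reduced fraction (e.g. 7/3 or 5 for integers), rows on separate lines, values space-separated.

After step 1:
  16/3 9/2 3 5/3
  11/4 13/5 14/5 9/4
  3/4 12/5 14/5 7/2
  1/3 1/4 2 4/3
After step 2:
  151/36 463/120 359/120 83/36
  343/120 301/100 269/100 613/240
  187/120 44/25 27/10 593/240
  4/9 299/240 383/240 41/18

Answer: 151/36 463/120 359/120 83/36
343/120 301/100 269/100 613/240
187/120 44/25 27/10 593/240
4/9 299/240 383/240 41/18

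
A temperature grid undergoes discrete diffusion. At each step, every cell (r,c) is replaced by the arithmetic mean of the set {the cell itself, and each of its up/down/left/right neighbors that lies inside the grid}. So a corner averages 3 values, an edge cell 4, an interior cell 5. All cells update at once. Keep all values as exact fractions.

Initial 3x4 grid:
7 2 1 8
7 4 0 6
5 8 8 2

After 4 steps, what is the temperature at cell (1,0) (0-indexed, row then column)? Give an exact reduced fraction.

Step 1: cell (1,0) = 23/4
Step 2: cell (1,0) = 439/80
Step 3: cell (1,0) = 1021/192
Step 4: cell (1,0) = 294691/57600
Full grid after step 4:
  24883/5184 190387/43200 59833/14400 17521/4320
  294691/57600 115201/24000 78647/18000 46891/10800
  28247/5184 220487/43200 206299/43200 58933/12960

Answer: 294691/57600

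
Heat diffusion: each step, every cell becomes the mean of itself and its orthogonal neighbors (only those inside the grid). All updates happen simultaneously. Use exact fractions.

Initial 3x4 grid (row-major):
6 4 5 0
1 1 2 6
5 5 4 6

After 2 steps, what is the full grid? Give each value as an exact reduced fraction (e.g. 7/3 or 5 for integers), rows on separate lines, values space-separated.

Answer: 131/36 781/240 841/240 119/36
791/240 86/25 167/50 161/40
32/9 107/30 127/30 157/36

Derivation:
After step 1:
  11/3 4 11/4 11/3
  13/4 13/5 18/5 7/2
  11/3 15/4 17/4 16/3
After step 2:
  131/36 781/240 841/240 119/36
  791/240 86/25 167/50 161/40
  32/9 107/30 127/30 157/36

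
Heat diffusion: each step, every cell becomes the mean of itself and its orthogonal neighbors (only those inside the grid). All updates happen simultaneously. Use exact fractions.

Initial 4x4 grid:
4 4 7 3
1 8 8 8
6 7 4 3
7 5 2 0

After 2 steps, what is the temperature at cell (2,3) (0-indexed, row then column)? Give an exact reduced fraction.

Answer: 943/240

Derivation:
Step 1: cell (2,3) = 15/4
Step 2: cell (2,3) = 943/240
Full grid after step 2:
  9/2 397/80 97/16 17/3
  93/20 291/50 142/25 89/16
  11/2 269/50 243/50 943/240
  11/2 5 217/60 49/18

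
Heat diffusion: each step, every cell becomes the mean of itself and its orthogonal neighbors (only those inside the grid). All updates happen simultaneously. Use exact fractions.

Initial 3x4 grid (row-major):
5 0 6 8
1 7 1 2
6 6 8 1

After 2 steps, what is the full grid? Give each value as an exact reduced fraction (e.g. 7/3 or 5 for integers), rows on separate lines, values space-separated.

After step 1:
  2 9/2 15/4 16/3
  19/4 3 24/5 3
  13/3 27/4 4 11/3
After step 2:
  15/4 53/16 1103/240 145/36
  169/48 119/25 371/100 21/5
  95/18 217/48 1153/240 32/9

Answer: 15/4 53/16 1103/240 145/36
169/48 119/25 371/100 21/5
95/18 217/48 1153/240 32/9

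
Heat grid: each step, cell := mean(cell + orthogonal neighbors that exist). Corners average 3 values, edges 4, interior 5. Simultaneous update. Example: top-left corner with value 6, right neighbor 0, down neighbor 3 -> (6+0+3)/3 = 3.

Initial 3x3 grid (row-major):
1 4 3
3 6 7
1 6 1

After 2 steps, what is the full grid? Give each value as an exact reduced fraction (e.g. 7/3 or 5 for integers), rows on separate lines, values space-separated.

Answer: 107/36 481/120 149/36
279/80 96/25 1127/240
115/36 167/40 149/36

Derivation:
After step 1:
  8/3 7/2 14/3
  11/4 26/5 17/4
  10/3 7/2 14/3
After step 2:
  107/36 481/120 149/36
  279/80 96/25 1127/240
  115/36 167/40 149/36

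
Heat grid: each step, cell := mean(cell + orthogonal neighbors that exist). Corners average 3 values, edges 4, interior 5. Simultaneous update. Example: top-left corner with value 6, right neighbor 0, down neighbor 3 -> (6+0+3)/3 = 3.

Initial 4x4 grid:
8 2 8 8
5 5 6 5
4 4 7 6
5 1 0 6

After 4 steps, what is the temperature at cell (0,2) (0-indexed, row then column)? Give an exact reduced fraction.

Answer: 84149/14400

Derivation:
Step 1: cell (0,2) = 6
Step 2: cell (0,2) = 499/80
Step 3: cell (0,2) = 14059/2400
Step 4: cell (0,2) = 84149/14400
Full grid after step 4:
  112951/21600 388009/72000 84149/14400 32521/5400
  28957/6000 102007/20000 81007/15000 16627/2880
  9323/2160 49109/11250 288407/60000 121361/24000
  15587/4050 42817/10800 75827/18000 2209/480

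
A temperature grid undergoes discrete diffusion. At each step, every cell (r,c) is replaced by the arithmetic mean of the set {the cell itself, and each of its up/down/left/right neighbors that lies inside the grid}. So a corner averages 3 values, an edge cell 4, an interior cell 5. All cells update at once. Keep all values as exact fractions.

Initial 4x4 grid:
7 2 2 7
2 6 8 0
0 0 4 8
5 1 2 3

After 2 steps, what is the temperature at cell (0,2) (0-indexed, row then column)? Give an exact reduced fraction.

Step 1: cell (0,2) = 19/4
Step 2: cell (0,2) = 4
Full grid after step 2:
  35/9 61/15 4 9/2
  383/120 89/25 9/2 33/8
  97/40 279/100 337/100 547/120
  23/12 87/40 397/120 127/36

Answer: 4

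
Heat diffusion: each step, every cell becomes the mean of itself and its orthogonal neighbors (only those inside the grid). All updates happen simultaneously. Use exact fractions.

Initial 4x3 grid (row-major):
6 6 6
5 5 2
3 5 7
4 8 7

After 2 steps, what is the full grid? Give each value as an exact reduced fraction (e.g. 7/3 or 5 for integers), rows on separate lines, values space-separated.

Answer: 97/18 1241/240 185/36
289/60 257/50 1171/240
49/10 257/50 1391/240
61/12 359/60 223/36

Derivation:
After step 1:
  17/3 23/4 14/3
  19/4 23/5 5
  17/4 28/5 21/4
  5 6 22/3
After step 2:
  97/18 1241/240 185/36
  289/60 257/50 1171/240
  49/10 257/50 1391/240
  61/12 359/60 223/36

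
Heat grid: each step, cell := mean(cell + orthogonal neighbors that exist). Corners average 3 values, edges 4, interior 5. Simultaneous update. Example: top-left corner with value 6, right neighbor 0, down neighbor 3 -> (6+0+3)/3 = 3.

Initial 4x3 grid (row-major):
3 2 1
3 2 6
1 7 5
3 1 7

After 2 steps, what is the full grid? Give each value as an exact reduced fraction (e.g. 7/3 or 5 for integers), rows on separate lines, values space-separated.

After step 1:
  8/3 2 3
  9/4 4 7/2
  7/2 16/5 25/4
  5/3 9/2 13/3
After step 2:
  83/36 35/12 17/6
  149/48 299/100 67/16
  637/240 429/100 1037/240
  29/9 137/40 181/36

Answer: 83/36 35/12 17/6
149/48 299/100 67/16
637/240 429/100 1037/240
29/9 137/40 181/36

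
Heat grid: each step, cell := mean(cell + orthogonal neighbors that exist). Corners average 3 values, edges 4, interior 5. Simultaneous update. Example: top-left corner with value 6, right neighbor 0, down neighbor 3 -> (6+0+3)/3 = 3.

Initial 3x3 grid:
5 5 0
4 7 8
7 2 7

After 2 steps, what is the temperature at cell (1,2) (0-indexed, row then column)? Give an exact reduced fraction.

Answer: 207/40

Derivation:
Step 1: cell (1,2) = 11/2
Step 2: cell (1,2) = 207/40
Full grid after step 2:
  44/9 369/80 169/36
  399/80 529/100 207/40
  95/18 419/80 203/36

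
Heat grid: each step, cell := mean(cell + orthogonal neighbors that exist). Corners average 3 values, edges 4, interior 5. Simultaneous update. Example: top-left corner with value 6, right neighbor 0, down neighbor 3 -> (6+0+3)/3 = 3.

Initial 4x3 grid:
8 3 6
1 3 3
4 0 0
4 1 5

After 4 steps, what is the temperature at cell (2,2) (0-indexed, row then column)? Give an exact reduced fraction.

Step 1: cell (2,2) = 2
Step 2: cell (2,2) = 43/20
Step 3: cell (2,2) = 2741/1200
Step 4: cell (2,2) = 89567/36000
Full grid after step 4:
  77927/21600 251399/72000 12367/3600
  226439/72000 186347/60000 35219/12000
  196259/72000 12581/5000 89567/36000
  1666/675 113521/48000 48637/21600

Answer: 89567/36000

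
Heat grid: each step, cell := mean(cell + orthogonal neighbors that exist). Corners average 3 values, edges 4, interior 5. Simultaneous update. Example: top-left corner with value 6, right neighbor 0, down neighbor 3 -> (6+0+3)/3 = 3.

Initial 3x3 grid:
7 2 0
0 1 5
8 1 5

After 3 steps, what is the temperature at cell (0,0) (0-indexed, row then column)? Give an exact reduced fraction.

Answer: 341/120

Derivation:
Step 1: cell (0,0) = 3
Step 2: cell (0,0) = 19/6
Step 3: cell (0,0) = 341/120
Full grid after step 3:
  341/120 19913/7200 5453/2160
  633/200 1401/500 13817/4800
  767/240 46751/14400 3269/1080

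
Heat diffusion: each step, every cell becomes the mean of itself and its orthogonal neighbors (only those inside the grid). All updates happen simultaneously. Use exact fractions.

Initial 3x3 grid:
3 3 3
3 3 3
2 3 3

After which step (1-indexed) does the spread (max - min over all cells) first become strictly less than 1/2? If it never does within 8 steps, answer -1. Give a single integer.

Answer: 1

Derivation:
Step 1: max=3, min=8/3, spread=1/3
  -> spread < 1/2 first at step 1
Step 2: max=3, min=49/18, spread=5/18
Step 3: max=3, min=607/216, spread=41/216
Step 4: max=1069/360, min=36749/12960, spread=347/2592
Step 5: max=10643/3600, min=2225863/777600, spread=2921/31104
Step 6: max=1270517/432000, min=134139461/46656000, spread=24611/373248
Step 7: max=28503259/9720000, min=8079357967/2799360000, spread=207329/4478976
Step 8: max=1516398401/518400000, min=485854847549/167961600000, spread=1746635/53747712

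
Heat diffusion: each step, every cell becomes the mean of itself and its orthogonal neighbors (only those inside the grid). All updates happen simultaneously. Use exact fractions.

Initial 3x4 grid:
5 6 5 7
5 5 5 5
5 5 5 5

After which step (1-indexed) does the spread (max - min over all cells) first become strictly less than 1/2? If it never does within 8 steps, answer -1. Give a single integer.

Step 1: max=23/4, min=5, spread=3/4
Step 2: max=203/36, min=5, spread=23/36
Step 3: max=1177/216, min=1007/200, spread=559/1350
  -> spread < 1/2 first at step 3
Step 4: max=350527/64800, min=27361/5400, spread=4439/12960
Step 5: max=20792333/3888000, min=551443/108000, spread=188077/777600
Step 6: max=1241445727/233280000, min=12448237/2430000, spread=1856599/9331200
Step 7: max=74108696693/13996800000, min=3000429757/583200000, spread=83935301/559872000
Step 8: max=4433159654287/839808000000, min=60166869221/11664000000, spread=809160563/6718464000

Answer: 3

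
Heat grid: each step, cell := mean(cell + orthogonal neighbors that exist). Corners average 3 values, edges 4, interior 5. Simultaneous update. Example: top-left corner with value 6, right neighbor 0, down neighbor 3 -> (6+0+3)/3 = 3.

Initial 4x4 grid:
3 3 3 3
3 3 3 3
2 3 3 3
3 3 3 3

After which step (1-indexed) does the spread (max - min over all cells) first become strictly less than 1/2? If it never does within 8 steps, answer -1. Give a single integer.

Answer: 1

Derivation:
Step 1: max=3, min=8/3, spread=1/3
  -> spread < 1/2 first at step 1
Step 2: max=3, min=329/120, spread=31/120
Step 3: max=3, min=3029/1080, spread=211/1080
Step 4: max=3, min=307157/108000, spread=16843/108000
Step 5: max=26921/9000, min=2777357/972000, spread=130111/972000
Step 6: max=1612841/540000, min=83837633/29160000, spread=3255781/29160000
Step 7: max=1608893/540000, min=2524046309/874800000, spread=82360351/874800000
Step 8: max=289093559/97200000, min=75980683109/26244000000, spread=2074577821/26244000000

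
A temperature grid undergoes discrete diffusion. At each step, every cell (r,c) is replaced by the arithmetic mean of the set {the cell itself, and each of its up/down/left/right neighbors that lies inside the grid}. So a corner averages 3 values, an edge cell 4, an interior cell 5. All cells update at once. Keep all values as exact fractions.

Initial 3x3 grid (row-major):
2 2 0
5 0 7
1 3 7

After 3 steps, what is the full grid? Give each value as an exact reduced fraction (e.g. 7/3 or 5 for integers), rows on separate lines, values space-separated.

Answer: 149/60 963/400 1079/360
2989/1200 18691/6000 23209/7200
731/240 46043/14400 8329/2160

Derivation:
After step 1:
  3 1 3
  2 17/5 7/2
  3 11/4 17/3
After step 2:
  2 13/5 5/2
  57/20 253/100 467/120
  31/12 889/240 143/36
After step 3:
  149/60 963/400 1079/360
  2989/1200 18691/6000 23209/7200
  731/240 46043/14400 8329/2160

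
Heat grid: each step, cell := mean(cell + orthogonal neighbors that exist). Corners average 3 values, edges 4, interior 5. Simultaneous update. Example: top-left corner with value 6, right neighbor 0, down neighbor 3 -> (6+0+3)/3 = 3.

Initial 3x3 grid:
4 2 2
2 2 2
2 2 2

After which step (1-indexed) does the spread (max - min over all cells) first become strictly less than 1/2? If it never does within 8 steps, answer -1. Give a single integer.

Step 1: max=8/3, min=2, spread=2/3
Step 2: max=23/9, min=2, spread=5/9
Step 3: max=257/108, min=2, spread=41/108
  -> spread < 1/2 first at step 3
Step 4: max=15091/6480, min=371/180, spread=347/1296
Step 5: max=884537/388800, min=3757/1800, spread=2921/15552
Step 6: max=52484539/23328000, min=457483/216000, spread=24611/186624
Step 7: max=3118082033/1399680000, min=10376741/4860000, spread=207329/2239488
Step 8: max=185991552451/83980800000, min=557201599/259200000, spread=1746635/26873856

Answer: 3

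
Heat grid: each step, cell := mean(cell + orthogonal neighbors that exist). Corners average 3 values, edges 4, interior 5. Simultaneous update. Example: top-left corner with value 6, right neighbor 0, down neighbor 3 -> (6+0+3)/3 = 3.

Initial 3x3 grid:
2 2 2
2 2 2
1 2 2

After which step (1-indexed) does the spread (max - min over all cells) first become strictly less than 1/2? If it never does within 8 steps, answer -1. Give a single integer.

Step 1: max=2, min=5/3, spread=1/3
  -> spread < 1/2 first at step 1
Step 2: max=2, min=31/18, spread=5/18
Step 3: max=2, min=391/216, spread=41/216
Step 4: max=709/360, min=23789/12960, spread=347/2592
Step 5: max=7043/3600, min=1448263/777600, spread=2921/31104
Step 6: max=838517/432000, min=87483461/46656000, spread=24611/373248
Step 7: max=18783259/9720000, min=5279997967/2799360000, spread=207329/4478976
Step 8: max=997998401/518400000, min=317893247549/167961600000, spread=1746635/53747712

Answer: 1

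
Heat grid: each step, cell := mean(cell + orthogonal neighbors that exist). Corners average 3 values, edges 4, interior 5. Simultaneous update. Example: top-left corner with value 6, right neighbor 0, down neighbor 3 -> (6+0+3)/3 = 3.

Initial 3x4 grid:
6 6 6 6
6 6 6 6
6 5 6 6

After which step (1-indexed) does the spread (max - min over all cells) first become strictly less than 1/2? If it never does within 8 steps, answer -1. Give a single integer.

Step 1: max=6, min=17/3, spread=1/3
  -> spread < 1/2 first at step 1
Step 2: max=6, min=689/120, spread=31/120
Step 3: max=6, min=6269/1080, spread=211/1080
Step 4: max=10753/1800, min=631103/108000, spread=14077/108000
Step 5: max=644317/108000, min=5691593/972000, spread=5363/48600
Step 6: max=357131/60000, min=171219191/29160000, spread=93859/1166400
Step 7: max=577863533/97200000, min=10287325519/1749600000, spread=4568723/69984000
Step 8: max=17314381111/2916000000, min=618075564371/104976000000, spread=8387449/167961600

Answer: 1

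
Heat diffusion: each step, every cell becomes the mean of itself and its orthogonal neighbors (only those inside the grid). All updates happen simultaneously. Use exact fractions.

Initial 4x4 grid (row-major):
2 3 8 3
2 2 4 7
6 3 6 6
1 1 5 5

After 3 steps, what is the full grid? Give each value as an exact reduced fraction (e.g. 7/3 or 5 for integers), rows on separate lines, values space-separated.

Answer: 6593/2160 26993/7200 717/160 3763/720
11329/3600 4243/1200 9413/2000 411/80
10721/3600 21817/6000 5317/1200 18799/3600
6511/2160 24367/7200 31463/7200 10583/2160

Derivation:
After step 1:
  7/3 15/4 9/2 6
  3 14/5 27/5 5
  3 18/5 24/5 6
  8/3 5/2 17/4 16/3
After step 2:
  109/36 803/240 393/80 31/6
  167/60 371/100 9/2 28/5
  46/15 167/50 481/100 317/60
  49/18 781/240 1013/240 187/36
After step 3:
  6593/2160 26993/7200 717/160 3763/720
  11329/3600 4243/1200 9413/2000 411/80
  10721/3600 21817/6000 5317/1200 18799/3600
  6511/2160 24367/7200 31463/7200 10583/2160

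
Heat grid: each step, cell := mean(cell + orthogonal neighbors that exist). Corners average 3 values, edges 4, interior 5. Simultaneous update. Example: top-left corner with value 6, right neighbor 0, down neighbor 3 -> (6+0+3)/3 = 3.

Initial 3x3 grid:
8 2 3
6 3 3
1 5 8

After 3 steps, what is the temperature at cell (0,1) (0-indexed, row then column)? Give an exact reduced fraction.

Step 1: cell (0,1) = 4
Step 2: cell (0,1) = 79/20
Step 3: cell (0,1) = 409/100
Full grid after step 3:
  4669/1080 409/100 8353/2160
  31373/7200 6263/1500 6569/1600
  3121/720 62521/14400 4669/1080

Answer: 409/100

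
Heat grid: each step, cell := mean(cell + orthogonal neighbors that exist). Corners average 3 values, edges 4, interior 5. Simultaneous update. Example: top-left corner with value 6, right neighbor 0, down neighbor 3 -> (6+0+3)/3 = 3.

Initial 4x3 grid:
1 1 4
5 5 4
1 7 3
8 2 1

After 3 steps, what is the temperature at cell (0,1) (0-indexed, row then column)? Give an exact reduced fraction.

Answer: 9083/2880

Derivation:
Step 1: cell (0,1) = 11/4
Step 2: cell (0,1) = 749/240
Step 3: cell (0,1) = 9083/2880
Full grid after step 3:
  1721/540 9083/2880 1219/360
  4993/1440 4441/1200 557/160
  5903/1440 2221/600 1781/480
  8491/2160 5627/1440 2447/720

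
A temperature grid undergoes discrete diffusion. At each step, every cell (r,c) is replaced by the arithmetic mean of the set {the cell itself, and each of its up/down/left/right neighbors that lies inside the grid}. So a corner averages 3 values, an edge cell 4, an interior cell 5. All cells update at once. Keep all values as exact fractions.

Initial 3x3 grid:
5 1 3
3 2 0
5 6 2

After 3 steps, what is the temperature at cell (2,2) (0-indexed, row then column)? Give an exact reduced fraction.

Answer: 2927/1080

Derivation:
Step 1: cell (2,2) = 8/3
Step 2: cell (2,2) = 49/18
Step 3: cell (2,2) = 2927/1080
Full grid after step 3:
  1079/360 37303/14400 2287/1080
  48803/14400 2117/750 11501/4800
  3917/1080 46903/14400 2927/1080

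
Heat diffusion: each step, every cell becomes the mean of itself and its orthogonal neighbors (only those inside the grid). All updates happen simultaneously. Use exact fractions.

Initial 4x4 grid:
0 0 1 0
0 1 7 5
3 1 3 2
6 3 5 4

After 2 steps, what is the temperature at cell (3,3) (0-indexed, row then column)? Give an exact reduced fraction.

Step 1: cell (3,3) = 11/3
Step 2: cell (3,3) = 131/36
Full grid after step 2:
  1/2 43/40 79/40 5/2
  53/40 89/50 143/50 31/10
  97/40 277/100 329/100 107/30
  41/12 137/40 443/120 131/36

Answer: 131/36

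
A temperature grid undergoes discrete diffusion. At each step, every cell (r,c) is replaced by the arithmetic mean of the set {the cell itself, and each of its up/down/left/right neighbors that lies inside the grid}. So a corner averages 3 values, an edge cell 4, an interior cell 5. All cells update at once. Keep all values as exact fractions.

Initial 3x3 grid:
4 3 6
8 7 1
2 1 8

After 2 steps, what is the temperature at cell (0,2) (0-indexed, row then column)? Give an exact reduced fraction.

Step 1: cell (0,2) = 10/3
Step 2: cell (0,2) = 83/18
Full grid after step 2:
  61/12 13/3 83/18
  215/48 97/20 97/24
  161/36 31/8 40/9

Answer: 83/18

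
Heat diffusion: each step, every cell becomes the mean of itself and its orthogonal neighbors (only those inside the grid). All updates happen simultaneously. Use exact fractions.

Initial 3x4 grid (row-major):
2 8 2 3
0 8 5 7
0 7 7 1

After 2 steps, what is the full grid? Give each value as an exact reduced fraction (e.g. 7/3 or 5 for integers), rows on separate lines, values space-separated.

Answer: 65/18 553/120 193/40 25/6
413/120 122/25 249/50 47/10
31/9 553/120 213/40 14/3

Derivation:
After step 1:
  10/3 5 9/2 4
  5/2 28/5 29/5 4
  7/3 11/2 5 5
After step 2:
  65/18 553/120 193/40 25/6
  413/120 122/25 249/50 47/10
  31/9 553/120 213/40 14/3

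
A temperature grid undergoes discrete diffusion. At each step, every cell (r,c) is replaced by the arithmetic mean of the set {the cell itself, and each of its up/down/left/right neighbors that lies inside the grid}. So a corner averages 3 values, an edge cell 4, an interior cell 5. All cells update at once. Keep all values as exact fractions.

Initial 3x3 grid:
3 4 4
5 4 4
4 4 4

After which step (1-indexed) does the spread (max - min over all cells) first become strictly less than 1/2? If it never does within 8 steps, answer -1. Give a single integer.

Answer: 2

Derivation:
Step 1: max=13/3, min=15/4, spread=7/12
Step 2: max=62/15, min=47/12, spread=13/60
  -> spread < 1/2 first at step 2
Step 3: max=557/135, min=18973/4800, spread=7483/43200
Step 4: max=440221/108000, min=171743/43200, spread=21727/216000
Step 5: max=3955711/972000, min=23037319/5760000, spread=10906147/155520000
Step 6: max=472760059/116640000, min=622785287/155520000, spread=36295/746496
Step 7: max=7082915837/1749600000, min=37457037589/9331200000, spread=305773/8957952
Step 8: max=1697224579381/419904000000, min=2249549694383/559872000000, spread=2575951/107495424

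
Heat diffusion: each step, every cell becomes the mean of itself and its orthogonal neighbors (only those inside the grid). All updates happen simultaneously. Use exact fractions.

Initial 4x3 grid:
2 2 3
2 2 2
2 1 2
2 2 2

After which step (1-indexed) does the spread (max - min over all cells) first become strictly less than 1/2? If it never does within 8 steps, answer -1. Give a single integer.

Step 1: max=7/3, min=7/4, spread=7/12
Step 2: max=41/18, min=177/100, spread=457/900
Step 3: max=4613/2160, min=8789/4800, spread=13159/43200
  -> spread < 1/2 first at step 3
Step 4: max=273247/129600, min=79849/43200, spread=337/1296
Step 5: max=16028873/7776000, min=32321309/17280000, spread=29685679/155520000
Step 6: max=953497507/466560000, min=292310419/155520000, spread=61253/373248
Step 7: max=56636253713/27993600000, min=17681060321/9331200000, spread=14372291/111974400
Step 8: max=3378538795267/1679616000000, min=1065982456339/559872000000, spread=144473141/1343692800

Answer: 3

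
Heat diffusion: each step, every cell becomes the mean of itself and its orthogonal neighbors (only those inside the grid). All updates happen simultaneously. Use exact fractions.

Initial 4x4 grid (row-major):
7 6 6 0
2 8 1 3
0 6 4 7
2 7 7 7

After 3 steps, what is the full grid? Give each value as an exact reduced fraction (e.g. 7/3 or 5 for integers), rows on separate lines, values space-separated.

Answer: 3437/720 235/48 65/16 56/15
2173/480 9003/2000 1119/250 317/80
9577/2400 933/200 1971/400 6059/1200
295/72 11437/2400 13333/2400 821/144

Derivation:
After step 1:
  5 27/4 13/4 3
  17/4 23/5 22/5 11/4
  5/2 5 5 21/4
  3 11/2 25/4 7
After step 2:
  16/3 49/10 87/20 3
  327/80 5 4 77/20
  59/16 113/25 259/50 5
  11/3 79/16 95/16 37/6
After step 3:
  3437/720 235/48 65/16 56/15
  2173/480 9003/2000 1119/250 317/80
  9577/2400 933/200 1971/400 6059/1200
  295/72 11437/2400 13333/2400 821/144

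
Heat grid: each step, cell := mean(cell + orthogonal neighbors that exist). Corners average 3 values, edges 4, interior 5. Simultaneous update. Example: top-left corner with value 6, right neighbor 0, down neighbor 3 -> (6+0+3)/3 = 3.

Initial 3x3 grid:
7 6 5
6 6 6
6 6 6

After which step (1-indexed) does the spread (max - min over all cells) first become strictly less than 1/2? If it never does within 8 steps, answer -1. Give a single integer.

Answer: 2

Derivation:
Step 1: max=19/3, min=17/3, spread=2/3
Step 2: max=223/36, min=209/36, spread=7/18
  -> spread < 1/2 first at step 2
Step 3: max=2641/432, min=2543/432, spread=49/216
Step 4: max=41983/6912, min=40961/6912, spread=511/3456
Step 5: max=501973/82944, min=493355/82944, spread=4309/41472
Step 6: max=6008263/995328, min=5935673/995328, spread=36295/497664
Step 7: max=71969389/11943936, min=71357843/11943936, spread=305773/5971968
Step 8: max=862539343/143327232, min=857387441/143327232, spread=2575951/71663616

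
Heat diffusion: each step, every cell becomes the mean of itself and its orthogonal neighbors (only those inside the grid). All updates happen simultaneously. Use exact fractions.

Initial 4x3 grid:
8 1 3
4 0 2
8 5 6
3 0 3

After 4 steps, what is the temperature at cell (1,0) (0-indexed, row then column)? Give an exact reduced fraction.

Answer: 204101/54000

Derivation:
Step 1: cell (1,0) = 5
Step 2: cell (1,0) = 251/60
Step 3: cell (1,0) = 7223/1800
Step 4: cell (1,0) = 204101/54000
Full grid after step 4:
  59453/16200 22177/6750 21743/7200
  204101/54000 622397/180000 223843/72000
  13021/3375 1275269/360000 237823/72000
  488129/129600 3074641/864000 144793/43200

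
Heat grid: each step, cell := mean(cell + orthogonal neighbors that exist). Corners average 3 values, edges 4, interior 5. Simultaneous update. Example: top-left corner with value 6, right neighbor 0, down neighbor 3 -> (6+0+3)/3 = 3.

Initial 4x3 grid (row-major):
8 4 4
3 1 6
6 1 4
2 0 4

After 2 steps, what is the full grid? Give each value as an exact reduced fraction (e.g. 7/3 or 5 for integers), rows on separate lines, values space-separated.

Answer: 55/12 203/48 38/9
31/8 179/50 91/24
377/120 139/50 377/120
89/36 569/240 49/18

Derivation:
After step 1:
  5 17/4 14/3
  9/2 3 15/4
  3 12/5 15/4
  8/3 7/4 8/3
After step 2:
  55/12 203/48 38/9
  31/8 179/50 91/24
  377/120 139/50 377/120
  89/36 569/240 49/18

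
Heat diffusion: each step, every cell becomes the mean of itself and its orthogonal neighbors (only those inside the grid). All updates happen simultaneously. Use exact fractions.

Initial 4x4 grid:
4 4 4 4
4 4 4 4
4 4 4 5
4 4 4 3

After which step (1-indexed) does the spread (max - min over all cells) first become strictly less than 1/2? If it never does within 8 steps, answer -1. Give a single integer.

Step 1: max=17/4, min=15/4, spread=1/2
Step 2: max=329/80, min=47/12, spread=47/240
  -> spread < 1/2 first at step 2
Step 3: max=9809/2400, min=9499/2400, spread=31/240
Step 4: max=87689/21600, min=95531/24000, spread=17111/216000
Step 5: max=8743073/2160000, min=861811/216000, spread=124963/2160000
Step 6: max=78610553/19440000, min=17262637/4320000, spread=1857373/38880000
Step 7: max=3767027/933120, min=155414183/38880000, spread=2317913/58320000
Step 8: max=70582205489/17496000000, min=23332186753/5832000000, spread=58564523/1749600000

Answer: 2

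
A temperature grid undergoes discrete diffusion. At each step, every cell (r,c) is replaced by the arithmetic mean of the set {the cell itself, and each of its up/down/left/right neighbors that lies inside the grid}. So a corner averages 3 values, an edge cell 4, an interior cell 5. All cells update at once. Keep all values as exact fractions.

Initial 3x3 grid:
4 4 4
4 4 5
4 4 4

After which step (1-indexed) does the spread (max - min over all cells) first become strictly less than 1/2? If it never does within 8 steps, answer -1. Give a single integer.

Answer: 1

Derivation:
Step 1: max=13/3, min=4, spread=1/3
  -> spread < 1/2 first at step 1
Step 2: max=1027/240, min=4, spread=67/240
Step 3: max=9077/2160, min=807/200, spread=1807/10800
Step 4: max=3613963/864000, min=21961/5400, spread=33401/288000
Step 5: max=32333933/7776000, min=2203391/540000, spread=3025513/38880000
Step 6: max=12906526867/3110400000, min=117955949/28800000, spread=53531/995328
Step 7: max=772528925849/186624000000, min=31895116051/7776000000, spread=450953/11943936
Step 8: max=46298663560603/11197440000000, min=3833488610519/933120000000, spread=3799043/143327232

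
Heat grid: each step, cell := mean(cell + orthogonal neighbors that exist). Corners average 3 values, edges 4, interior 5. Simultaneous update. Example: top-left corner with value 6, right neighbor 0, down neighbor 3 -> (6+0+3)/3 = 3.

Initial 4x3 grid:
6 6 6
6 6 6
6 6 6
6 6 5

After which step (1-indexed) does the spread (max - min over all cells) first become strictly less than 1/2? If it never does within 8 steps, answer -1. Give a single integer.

Step 1: max=6, min=17/3, spread=1/3
  -> spread < 1/2 first at step 1
Step 2: max=6, min=103/18, spread=5/18
Step 3: max=6, min=1255/216, spread=41/216
Step 4: max=6, min=151303/25920, spread=4217/25920
Step 5: max=43121/7200, min=9122051/1555200, spread=38417/311040
Step 6: max=861403/144000, min=548671789/93312000, spread=1903471/18662400
Step 7: max=25804241/4320000, min=32991330911/5598720000, spread=18038617/223948800
Step 8: max=2319873241/388800000, min=1982271017149/335923200000, spread=883978523/13436928000

Answer: 1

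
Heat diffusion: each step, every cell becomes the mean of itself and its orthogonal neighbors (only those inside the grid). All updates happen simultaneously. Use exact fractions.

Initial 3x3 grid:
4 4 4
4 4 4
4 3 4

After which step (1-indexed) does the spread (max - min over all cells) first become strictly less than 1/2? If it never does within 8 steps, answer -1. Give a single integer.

Step 1: max=4, min=11/3, spread=1/3
  -> spread < 1/2 first at step 1
Step 2: max=4, min=893/240, spread=67/240
Step 3: max=793/200, min=8203/2160, spread=1807/10800
Step 4: max=21239/5400, min=3298037/864000, spread=33401/288000
Step 5: max=2116609/540000, min=29874067/7776000, spread=3025513/38880000
Step 6: max=112444051/28800000, min=11976673133/3110400000, spread=53531/995328
Step 7: max=30312883949/7776000000, min=720463074151/186624000000, spread=450953/11943936
Step 8: max=3631471389481/933120000000, min=43280856439397/11197440000000, spread=3799043/143327232

Answer: 1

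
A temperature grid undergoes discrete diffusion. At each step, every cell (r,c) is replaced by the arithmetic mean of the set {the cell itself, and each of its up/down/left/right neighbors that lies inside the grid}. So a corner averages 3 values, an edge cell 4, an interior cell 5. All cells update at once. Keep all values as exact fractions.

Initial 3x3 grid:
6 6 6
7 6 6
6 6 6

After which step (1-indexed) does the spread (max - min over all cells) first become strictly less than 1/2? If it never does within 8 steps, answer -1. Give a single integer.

Step 1: max=19/3, min=6, spread=1/3
  -> spread < 1/2 first at step 1
Step 2: max=1507/240, min=6, spread=67/240
Step 3: max=13397/2160, min=1207/200, spread=1807/10800
Step 4: max=5341963/864000, min=32761/5400, spread=33401/288000
Step 5: max=47885933/7776000, min=3283391/540000, spread=3025513/38880000
Step 6: max=19127326867/3110400000, min=175555949/28800000, spread=53531/995328
Step 7: max=1145776925849/186624000000, min=47447116051/7776000000, spread=450953/11943936
Step 8: max=68693543560603/11197440000000, min=5699728610519/933120000000, spread=3799043/143327232

Answer: 1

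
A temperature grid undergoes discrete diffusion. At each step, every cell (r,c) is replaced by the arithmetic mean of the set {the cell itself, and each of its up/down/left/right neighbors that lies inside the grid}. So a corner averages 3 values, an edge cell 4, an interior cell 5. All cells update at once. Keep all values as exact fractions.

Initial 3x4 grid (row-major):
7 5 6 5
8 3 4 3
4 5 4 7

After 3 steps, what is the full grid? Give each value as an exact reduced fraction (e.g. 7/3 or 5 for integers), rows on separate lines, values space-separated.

After step 1:
  20/3 21/4 5 14/3
  11/2 5 4 19/4
  17/3 4 5 14/3
After step 2:
  209/36 263/48 227/48 173/36
  137/24 19/4 19/4 217/48
  91/18 59/12 53/12 173/36
After step 3:
  2447/432 1495/288 1423/288 253/54
  1535/288 1229/240 139/30 2719/576
  1129/216 689/144 85/18 1979/432

Answer: 2447/432 1495/288 1423/288 253/54
1535/288 1229/240 139/30 2719/576
1129/216 689/144 85/18 1979/432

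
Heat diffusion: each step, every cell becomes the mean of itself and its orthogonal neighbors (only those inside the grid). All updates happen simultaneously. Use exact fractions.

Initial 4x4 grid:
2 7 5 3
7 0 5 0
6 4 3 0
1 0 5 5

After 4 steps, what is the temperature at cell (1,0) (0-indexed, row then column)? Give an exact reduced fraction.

Answer: 171181/43200

Derivation:
Step 1: cell (1,0) = 15/4
Step 2: cell (1,0) = 1091/240
Step 3: cell (1,0) = 27803/7200
Step 4: cell (1,0) = 171181/43200
Full grid after step 4:
  264053/64800 86303/21600 73963/21600 103973/32400
  171181/43200 129031/36000 301841/90000 7883/2700
  147301/43200 38027/11250 535007/180000 78331/27000
  52649/16200 130903/43200 646523/216000 181481/64800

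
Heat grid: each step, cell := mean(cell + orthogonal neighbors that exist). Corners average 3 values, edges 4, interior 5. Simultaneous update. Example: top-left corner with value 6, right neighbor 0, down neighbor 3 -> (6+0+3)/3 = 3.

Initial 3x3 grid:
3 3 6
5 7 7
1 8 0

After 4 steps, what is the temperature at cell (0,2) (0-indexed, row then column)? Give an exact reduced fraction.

Answer: 25501/5184

Derivation:
Step 1: cell (0,2) = 16/3
Step 2: cell (0,2) = 181/36
Step 3: cell (0,2) = 2203/432
Step 4: cell (0,2) = 25501/5184
Full grid after step 4:
  23657/5184 55499/11520 25501/5184
  39863/8640 68039/14400 10757/2160
  5891/1296 41233/8640 131/27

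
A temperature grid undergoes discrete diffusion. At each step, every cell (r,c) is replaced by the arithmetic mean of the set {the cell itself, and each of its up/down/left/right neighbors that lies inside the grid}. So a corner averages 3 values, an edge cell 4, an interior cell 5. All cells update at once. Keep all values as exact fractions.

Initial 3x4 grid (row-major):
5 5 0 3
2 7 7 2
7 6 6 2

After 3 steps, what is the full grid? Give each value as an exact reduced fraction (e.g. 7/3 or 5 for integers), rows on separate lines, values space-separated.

After step 1:
  4 17/4 15/4 5/3
  21/4 27/5 22/5 7/2
  5 13/2 21/4 10/3
After step 2:
  9/2 87/20 211/60 107/36
  393/80 129/25 223/50 129/40
  67/12 443/80 1169/240 145/36
After step 3:
  367/80 2629/600 13769/3600 3497/1080
  24187/4800 1221/250 8493/2000 2937/800
  481/90 12691/2400 34013/7200 8729/2160

Answer: 367/80 2629/600 13769/3600 3497/1080
24187/4800 1221/250 8493/2000 2937/800
481/90 12691/2400 34013/7200 8729/2160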